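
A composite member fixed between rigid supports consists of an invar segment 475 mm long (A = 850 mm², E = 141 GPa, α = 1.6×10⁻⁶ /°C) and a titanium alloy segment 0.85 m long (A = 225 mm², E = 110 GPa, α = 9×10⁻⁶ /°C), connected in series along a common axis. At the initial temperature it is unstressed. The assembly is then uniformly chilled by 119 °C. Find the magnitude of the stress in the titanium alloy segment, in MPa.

σ ≈ 116 MPa (tensile)

With the walls removed the bar would change length by δ_free = Σ αᵢΔT Lᵢ = 1.6×10⁻⁶×119×475 + 9×10⁻⁶×119×850 = 1.001 mm.
The walls prevent any net length change, so an axial force P (same in every segment) develops. Compatibility: P · Σ Lᵢ/(AᵢEᵢ) = δ_free.
Σ Lᵢ/(AᵢEᵢ) = 475/(850×141×10³) + 850/(225×110×10³) = 3.831×10⁻⁵ mm/N.
So P = 1.001 / 3.831×10⁻⁵ = 26.13 kN, tensile.
σ_{titanium alloy} = P / A = 26130 / 225 = 116.1 MPa.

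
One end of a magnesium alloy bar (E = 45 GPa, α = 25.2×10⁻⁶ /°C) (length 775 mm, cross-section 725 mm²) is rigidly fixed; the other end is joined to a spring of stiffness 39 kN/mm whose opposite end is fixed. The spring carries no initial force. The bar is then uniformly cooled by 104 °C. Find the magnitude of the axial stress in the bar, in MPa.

The unrestrained thermal change is αΔT L = 25.2×10⁻⁶ × 104 × 775 = 2.031 mm.
With a force P in the spring, the elastic change of the bar is PL/(AE) and that of the spring is P/k; compatibility requires their sum to equal δ_free.
So P = δ_free / [L/(AE) + 1/k] = 2.031 / [ 775/(725×45×10³) + 1/(39×10³) ].
P = 2.031 / 4.94×10⁻⁵ = 41120 N.
σ = P/A = 41120/725 = 56.72 MPa.

σ ≈ 56.7 MPa (tensile)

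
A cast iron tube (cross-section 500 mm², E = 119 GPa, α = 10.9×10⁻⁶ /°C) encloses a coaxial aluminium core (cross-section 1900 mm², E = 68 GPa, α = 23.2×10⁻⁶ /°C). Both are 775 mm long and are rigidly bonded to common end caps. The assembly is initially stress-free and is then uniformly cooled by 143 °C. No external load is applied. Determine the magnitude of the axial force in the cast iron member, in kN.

Equilibrium of a rigid end plate with no external load gives equal and opposite internal forces ±P in the two members. Since α_{aluminium} > α_{cast iron}, cooling drives the aluminium into tension and the cast iron into compression.
Setting the final lengths equal and cancelling L: (α₁ − α₂)ΔT = P/(A₁E₁) + P/(A₂E₂).
|α₁ − α₂|·ΔT = 12.3×10⁻⁶ × 143 = 0.001759.
1/(A₁E₁) + 1/(A₂E₂) = 1/(500×119×10³) + 1/(1900×68×10³) = 2.455×10⁻⁸ N⁻¹.
P = 0.001759 / 2.455×10⁻⁸ = 71660 N = 71.66 kN.

P ≈ 71.7 kN (compressive in the cast iron)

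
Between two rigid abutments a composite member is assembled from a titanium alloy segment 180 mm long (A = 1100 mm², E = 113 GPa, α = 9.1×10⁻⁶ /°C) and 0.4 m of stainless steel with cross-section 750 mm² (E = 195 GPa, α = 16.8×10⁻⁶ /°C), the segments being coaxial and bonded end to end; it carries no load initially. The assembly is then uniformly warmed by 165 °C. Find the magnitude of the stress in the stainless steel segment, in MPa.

Free thermal expansion of the whole bar: Σ αᵢΔT Lᵢ = 9.1×10⁻⁶×165×180 + 16.8×10⁻⁶×165×400 = 1.379 mm.
Since the ends are fixed, an axial force P builds up, equal in every segment, with P · Σ Lᵢ/(AᵢEᵢ) = δ_free.
Σ Lᵢ/(AᵢEᵢ) = 180/(1100×113×10³) + 400/(750×195×10³) = 4.183×10⁻⁶ mm/N.
Hence P = δ_free / Σ(L/AE) = 1.379/4.183×10⁻⁶ = 329.7 kN (compressive).
σ_{stainless steel} = P / A = 329700 / 750 = 439.6 MPa.

σ ≈ 440 MPa (compressive)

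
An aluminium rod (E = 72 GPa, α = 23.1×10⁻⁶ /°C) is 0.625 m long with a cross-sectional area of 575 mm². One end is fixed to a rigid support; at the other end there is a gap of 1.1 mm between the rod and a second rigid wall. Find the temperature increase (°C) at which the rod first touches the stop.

ΔT ≈ 76.2 °C

The gap closes when αΔT L = 1.1 mm, since the rod is still unstressed at that instant.
So ΔT = g/(αL) = 1.1/(23.1×10⁻⁶ × 625) = 76.19 °C.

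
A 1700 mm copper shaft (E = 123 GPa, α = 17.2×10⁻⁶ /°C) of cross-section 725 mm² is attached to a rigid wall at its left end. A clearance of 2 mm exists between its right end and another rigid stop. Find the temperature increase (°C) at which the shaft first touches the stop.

The gap closes when αΔT L = 2 mm, since the shaft is still unstressed at that instant.
ΔT = 2 / (17.2×10⁻⁶ × 1700) = 68.4 °C.

ΔT ≈ 68.4 °C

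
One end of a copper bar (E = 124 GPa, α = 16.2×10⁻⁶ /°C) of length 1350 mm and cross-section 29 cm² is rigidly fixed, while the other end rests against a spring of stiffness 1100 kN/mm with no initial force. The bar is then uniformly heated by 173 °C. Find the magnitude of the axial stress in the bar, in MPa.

σ ≈ 280 MPa (compressive)

Free thermal expansion: δ_free = αΔT L = 16.2×10⁻⁶ × 173 × 1350 = 3.784 mm.
Let P be the compressive force at the spring. The bar shortens elastically by PL/(AE) and the spring compresses by P/k; together these equal δ_free.
P [ L/(AE) + 1/k ] = δ_free → P [ 1350/(2900×124×10³) + 1/(1100×10³) ] = 3.784.
P = 3.784 / 4.663×10⁻⁶ = 811300 N.
σ = P/A = 811300/2900 = 279.8 MPa.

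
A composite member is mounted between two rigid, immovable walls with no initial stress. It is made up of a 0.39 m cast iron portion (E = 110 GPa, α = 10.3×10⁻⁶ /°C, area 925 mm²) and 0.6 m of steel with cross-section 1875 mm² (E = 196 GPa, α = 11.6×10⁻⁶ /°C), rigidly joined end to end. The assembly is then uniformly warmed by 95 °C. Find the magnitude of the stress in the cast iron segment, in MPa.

With the walls removed the bar would change length by δ_free = Σ αᵢΔT Lᵢ = 10.3×10⁻⁶×95×390 + 11.6×10⁻⁶×95×600 = 1.043 mm.
The walls prevent any net length change, so an axial force P (same in every segment) develops. Compatibility: P · Σ Lᵢ/(AᵢEᵢ) = δ_free.
The series flexibility is Σ Lᵢ/(AᵢEᵢ) = 390/(925×110×10³) + 600/(1875×196×10³) = 5.466×10⁻⁶ mm/N.
So P = 1.043 / 5.466×10⁻⁶ = 190.8 kN, compressive.
σ_{cast iron} = P / A = 190800 / 925 = 206.3 MPa.

σ ≈ 206 MPa (compressive)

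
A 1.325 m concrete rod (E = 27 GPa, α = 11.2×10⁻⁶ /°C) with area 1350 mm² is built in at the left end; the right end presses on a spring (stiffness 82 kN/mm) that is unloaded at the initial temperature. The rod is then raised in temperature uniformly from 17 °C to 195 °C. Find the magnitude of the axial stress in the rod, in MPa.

σ ≈ 40.3 MPa (compressive)

Free thermal expansion: δ_free = αΔT L = 11.2×10⁻⁶ × 178 × 1325 = 2.642 mm.
With a force P in the spring, the elastic change of the rod is PL/(AE) and that of the spring is P/k; compatibility requires their sum to equal δ_free.
P [ L/(AE) + 1/k ] = δ_free → P [ 1325/(1350×27×10³) + 1/(82×10³) ] = 2.642.
P = 2.642 / 4.855×10⁻⁵ = 54410 N.
σ = P/A = 54410/1350 = 40.31 MPa.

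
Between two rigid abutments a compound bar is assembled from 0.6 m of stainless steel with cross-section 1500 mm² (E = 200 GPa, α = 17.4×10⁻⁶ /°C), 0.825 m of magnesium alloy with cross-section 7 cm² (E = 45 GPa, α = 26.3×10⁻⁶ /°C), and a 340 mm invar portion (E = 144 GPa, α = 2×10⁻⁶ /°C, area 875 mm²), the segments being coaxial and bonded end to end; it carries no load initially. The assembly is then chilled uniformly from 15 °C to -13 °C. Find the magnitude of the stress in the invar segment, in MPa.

σ ≈ 34 MPa (tensile)

If the supports were absent, the total length change would be Σ αᵢΔT Lᵢ = 17.4×10⁻⁶×28×600 + 26.3×10⁻⁶×28×825 + 2×10⁻⁶×28×340 = 0.9189 mm.
Since the ends are fixed, an axial force P builds up, equal in every segment, with P · Σ Lᵢ/(AᵢEᵢ) = δ_free.
Σ Lᵢ/(AᵢEᵢ) = 600/(1500×200×10³) + 825/(700×45×10³) + 340/(875×144×10³) = 3.089×10⁻⁵ mm/N.
So P = 0.9189 / 3.089×10⁻⁵ = 29.75 kN, tensile.
σ_{invar} = P / A = 29750 / 875 = 34 MPa.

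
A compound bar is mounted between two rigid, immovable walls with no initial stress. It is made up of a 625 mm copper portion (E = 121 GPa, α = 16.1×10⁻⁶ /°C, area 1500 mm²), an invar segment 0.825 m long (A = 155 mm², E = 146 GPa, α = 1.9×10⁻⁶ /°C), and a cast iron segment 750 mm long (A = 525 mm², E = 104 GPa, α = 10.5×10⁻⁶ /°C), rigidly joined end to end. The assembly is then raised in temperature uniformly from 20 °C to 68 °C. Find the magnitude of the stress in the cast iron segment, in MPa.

Free thermal expansion of the whole bar: Σ αᵢΔT Lᵢ = 16.1×10⁻⁶×48×625 + 1.9×10⁻⁶×48×825 + 10.5×10⁻⁶×48×750 = 0.9362 mm.
Since the ends are fixed, an axial force P builds up, equal in every segment, with P · Σ Lᵢ/(AᵢEᵢ) = δ_free.
Σ Lᵢ/(AᵢEᵢ) = 625/(1500×121×10³) + 825/(155×146×10³) + 750/(525×104×10³) = 5.364×10⁻⁵ mm/N.
So P = 0.9362 / 5.364×10⁻⁵ = 17.46 kN, compressive.
σ_{cast iron} = P / A = 17460 / 525 = 33.25 MPa.

σ ≈ 33.2 MPa (compressive)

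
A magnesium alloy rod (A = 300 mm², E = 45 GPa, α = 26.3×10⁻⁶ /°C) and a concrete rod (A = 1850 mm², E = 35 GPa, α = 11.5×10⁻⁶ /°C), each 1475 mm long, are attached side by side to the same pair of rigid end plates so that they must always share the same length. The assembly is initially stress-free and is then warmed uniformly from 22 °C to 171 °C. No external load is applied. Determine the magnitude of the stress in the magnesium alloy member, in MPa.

Equilibrium of a rigid end plate with no external load gives equal and opposite internal forces ±P in the two members. Since α_{magnesium alloy} > α_{concrete}, heating drives the magnesium alloy into compression and the concrete into tension.
Equating the net (thermal + elastic) strains gives |α₁ − α₂|·ΔT = P·[1/(A₁E₁) + 1/(A₂E₂)].
|α₁ − α₂|·ΔT = 14.8×10⁻⁶ × 149 = 0.002205.
1/(A₁E₁) + 1/(A₂E₂) = 1/(300×45×10³) + 1/(1850×35×10³) = 8.952×10⁻⁸ N⁻¹.
P = 0.002205 / 8.952×10⁻⁸ = 24630 N = 24.63 kN.
σ_{magnesium alloy} = P/A₁ = 24630/300 = 82.11 MPa, compressive.

σ ≈ 82.1 MPa (compressive)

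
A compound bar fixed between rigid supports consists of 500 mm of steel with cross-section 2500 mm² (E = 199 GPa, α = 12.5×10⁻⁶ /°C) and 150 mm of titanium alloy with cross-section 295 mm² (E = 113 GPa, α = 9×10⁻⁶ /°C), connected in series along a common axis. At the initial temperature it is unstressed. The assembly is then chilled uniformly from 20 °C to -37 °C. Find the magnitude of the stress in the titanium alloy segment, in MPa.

σ ≈ 267 MPa (tensile)

Free thermal contraction of the whole bar: Σ αᵢΔT Lᵢ = 12.5×10⁻⁶×57×500 + 9×10⁻⁶×57×150 = 0.4332 mm.
Since the ends are fixed, an axial force P builds up, equal in every segment, with P · Σ Lᵢ/(AᵢEᵢ) = δ_free.
The series flexibility is Σ Lᵢ/(AᵢEᵢ) = 500/(2500×199×10³) + 150/(295×113×10³) = 5.505×10⁻⁶ mm/N.
Hence P = δ_free / Σ(L/AE) = 0.4332/5.505×10⁻⁶ = 78.69 kN (tensile).
σ_{titanium alloy} = P / A = 78690 / 295 = 266.8 MPa.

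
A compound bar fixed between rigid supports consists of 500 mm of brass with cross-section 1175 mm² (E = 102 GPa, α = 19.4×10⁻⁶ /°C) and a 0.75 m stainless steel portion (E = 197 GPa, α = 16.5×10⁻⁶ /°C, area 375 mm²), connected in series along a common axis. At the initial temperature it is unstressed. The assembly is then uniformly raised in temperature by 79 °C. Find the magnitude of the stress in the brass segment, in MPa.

σ ≈ 104 MPa (compressive)

Free thermal expansion of the whole bar: Σ αᵢΔT Lᵢ = 19.4×10⁻⁶×79×500 + 16.5×10⁻⁶×79×750 = 1.744 mm.
Since the ends are fixed, an axial force P builds up, equal in every segment, with P · Σ Lᵢ/(AᵢEᵢ) = δ_free.
The series flexibility is Σ Lᵢ/(AᵢEᵢ) = 500/(1175×102×10³) + 750/(375×197×10³) = 1.432×10⁻⁵ mm/N.
Hence P = δ_free / Σ(L/AE) = 1.744/1.432×10⁻⁵ = 121.7 kN (compressive).
σ_{brass} = P / A = 121700 / 1175 = 103.6 MPa.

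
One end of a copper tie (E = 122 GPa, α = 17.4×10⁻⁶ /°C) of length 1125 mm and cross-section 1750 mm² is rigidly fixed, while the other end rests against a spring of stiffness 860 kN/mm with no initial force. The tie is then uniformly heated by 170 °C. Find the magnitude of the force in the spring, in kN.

P ≈ 517 kN

If the spring were absent the tie would lengthen by αΔT L = 17.4×10⁻⁶ × 170 × 1125 = 3.328 mm.
With a force P in the spring, the elastic change of the tie is PL/(AE) and that of the spring is P/k; compatibility requires their sum to equal δ_free.
So P = δ_free / [L/(AE) + 1/k] = 3.328 / [ 1125/(1750×122×10³) + 1/(860×10³) ].
P = 3.328 / 6.432×10⁻⁶ = 517400 N.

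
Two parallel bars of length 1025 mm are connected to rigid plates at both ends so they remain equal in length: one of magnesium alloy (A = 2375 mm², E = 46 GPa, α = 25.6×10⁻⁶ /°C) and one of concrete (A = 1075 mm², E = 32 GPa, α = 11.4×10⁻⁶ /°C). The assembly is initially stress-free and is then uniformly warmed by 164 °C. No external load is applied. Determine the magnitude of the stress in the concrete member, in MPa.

σ ≈ 56.7 MPa (tensile)

Both members must finish at the same length. With the larger α, the magnesium alloy tends to over-expand; the plates restrain it, putting the magnesium alloy in compression and the concrete in tension. With no external load the two internal forces are equal and opposite, magnitude P.
Setting the final lengths equal and cancelling L: (α₁ − α₂)ΔT = P/(A₁E₁) + P/(A₂E₂).
|α₁ − α₂|·ΔT = 14.2×10⁻⁶ × 164 = 0.002329.
1/(A₁E₁) + 1/(A₂E₂) = 1/(2375×46×10³) + 1/(1075×32×10³) = 3.822×10⁻⁸ N⁻¹.
P = 0.002329 / 3.822×10⁻⁸ = 60930 N = 60.93 kN.
σ_{concrete} = P/A₂ = 60930/1075 = 56.68 MPa, tensile.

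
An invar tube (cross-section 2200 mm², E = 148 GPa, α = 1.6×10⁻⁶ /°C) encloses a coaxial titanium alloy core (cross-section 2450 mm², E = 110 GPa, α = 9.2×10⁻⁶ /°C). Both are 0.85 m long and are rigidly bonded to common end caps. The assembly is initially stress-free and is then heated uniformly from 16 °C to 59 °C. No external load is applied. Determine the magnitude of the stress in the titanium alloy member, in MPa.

Equilibrium of a rigid end plate with no external load gives equal and opposite internal forces ±P in the two members. Since α_{titanium alloy} > α_{invar}, heating drives the titanium alloy into compression and the invar into tension.
Compatibility of the two members (thermal + elastic change equal): (α₁ − α₂)ΔT = P·[1/(A₁E₁) + 1/(A₂E₂)].
|α₁ − α₂|·ΔT = 7.6×10⁻⁶ × 43 = 0.0003268.
1/(A₁E₁) + 1/(A₂E₂) = 1/(2200×148×10³) + 1/(2450×110×10³) = 6.782×10⁻⁹ N⁻¹.
So P = 0.0003268 / 6.782×10⁻⁹ = 48.19 kN.
σ_{titanium alloy} = P/A₂ = 48190/2450 = 19.67 MPa, compressive.

σ ≈ 19.7 MPa (compressive)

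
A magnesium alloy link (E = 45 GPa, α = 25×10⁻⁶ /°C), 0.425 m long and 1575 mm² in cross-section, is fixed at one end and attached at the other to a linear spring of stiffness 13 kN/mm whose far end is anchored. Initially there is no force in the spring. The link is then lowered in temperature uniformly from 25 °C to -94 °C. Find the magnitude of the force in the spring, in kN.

P ≈ 15.2 kN

Free thermal contraction: δ_free = αΔT L = 25×10⁻⁶ × 119 × 425 = 1.264 mm.
With a force P in the spring, the elastic change of the link is PL/(AE) and that of the spring is P/k; compatibility requires their sum to equal δ_free.
So P = δ_free / [L/(AE) + 1/k] = 1.264 / [ 425/(1575×45×10³) + 1/(13×10³) ].
P = 1.264 / 8.292×10⁻⁵ = 15250 N.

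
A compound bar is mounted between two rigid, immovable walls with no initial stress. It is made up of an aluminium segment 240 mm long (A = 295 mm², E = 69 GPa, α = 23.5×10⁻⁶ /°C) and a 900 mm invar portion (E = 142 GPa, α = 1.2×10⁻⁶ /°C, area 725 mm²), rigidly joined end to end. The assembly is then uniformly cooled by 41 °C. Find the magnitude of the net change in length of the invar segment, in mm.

|ΔL| ≈ 0.073 mm

With the walls removed the bar would change length by δ_free = Σ αᵢΔT Lᵢ = 23.5×10⁻⁶×41×240 + 1.2×10⁻⁶×41×900 = 0.2755 mm.
The rigid supports impose zero overall length change; the single axial force P common to all segments must satisfy P Σ Lᵢ/(AᵢEᵢ) = δ_free.
Σ Lᵢ/(AᵢEᵢ) = 240/(295×69×10³) + 900/(725×142×10³) = 2.053×10⁻⁵ mm/N.
P = 0.2755 / 2.053×10⁻⁵ = 13420 N = 13.42 kN, tensile.
For the invar segment, free thermal change = 1.2×10⁻⁶×41×900 = 0.04428 mm and elastic change from P = 13420×900/(725×142×10³) = 0.1173 mm; these oppose, so the net change is 0.073 mm (segment lengthens).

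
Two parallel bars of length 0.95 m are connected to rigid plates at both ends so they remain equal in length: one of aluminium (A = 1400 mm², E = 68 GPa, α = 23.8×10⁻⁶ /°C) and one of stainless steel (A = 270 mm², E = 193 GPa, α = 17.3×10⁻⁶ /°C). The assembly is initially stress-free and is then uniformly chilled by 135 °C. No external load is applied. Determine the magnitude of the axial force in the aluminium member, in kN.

Both members must finish at the same length. With the larger α, the aluminium tends to over-contract; the plates restrain it, putting the aluminium in tension and the stainless steel in compression. With no external load the two internal forces are equal and opposite, magnitude P.
Compatibility of the two members (thermal + elastic change equal): (α₁ − α₂)ΔT = P·[1/(A₁E₁) + 1/(A₂E₂)].
|α₁ − α₂|·ΔT = 6.5×10⁻⁶ × 135 = 0.0008775.
1/(A₁E₁) + 1/(A₂E₂) = 1/(1400×68×10³) + 1/(270×193×10³) = 2.969×10⁻⁸ N⁻¹.
P = 0.0008775 / 2.969×10⁻⁸ = 29550 N = 29.55 kN.

P ≈ 29.6 kN (tensile in the aluminium)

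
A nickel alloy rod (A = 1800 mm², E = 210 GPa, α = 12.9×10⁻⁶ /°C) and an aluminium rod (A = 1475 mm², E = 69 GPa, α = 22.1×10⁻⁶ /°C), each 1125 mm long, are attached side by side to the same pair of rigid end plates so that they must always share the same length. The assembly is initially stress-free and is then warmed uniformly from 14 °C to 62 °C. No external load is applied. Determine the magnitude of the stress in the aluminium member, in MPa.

σ ≈ 24 MPa (compressive)

The aluminium has the larger α, so on heating it would change length more than the nickel alloy if both were free. The rigid plates force a common final length, so the aluminium is put into compression and the nickel alloy into tension, with equal and opposite forces P (no external load).
Equating the net (thermal + elastic) strains gives |α₁ − α₂|·ΔT = P·[1/(A₁E₁) + 1/(A₂E₂)].
|α₁ − α₂|·ΔT = 9.2×10⁻⁶ × 48 = 0.0004416.
1/(A₁E₁) + 1/(A₂E₂) = 1/(1800×210×10³) + 1/(1475×69×10³) = 1.247×10⁻⁸ N⁻¹.
P = 0.0004416 / 1.247×10⁻⁸ = 35410 N = 35.41 kN.
σ_{aluminium} = P/A₂ = 35410/1475 = 24.01 MPa, compressive.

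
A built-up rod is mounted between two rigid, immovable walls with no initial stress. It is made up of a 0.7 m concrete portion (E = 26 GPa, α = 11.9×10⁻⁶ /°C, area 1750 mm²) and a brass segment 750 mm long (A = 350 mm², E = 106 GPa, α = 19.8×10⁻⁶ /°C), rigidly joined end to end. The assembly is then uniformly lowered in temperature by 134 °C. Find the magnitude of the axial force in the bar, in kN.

P ≈ 87.2 kN (tensile)

With the walls removed the bar would change length by δ_free = Σ αᵢΔT Lᵢ = 11.9×10⁻⁶×134×700 + 19.8×10⁻⁶×134×750 = 3.106 mm.
The rigid supports impose zero overall length change; the single axial force P common to all segments must satisfy P Σ Lᵢ/(AᵢEᵢ) = δ_free.
Σ Lᵢ/(AᵢEᵢ) = 700/(1750×26×10³) + 750/(350×106×10³) = 3.56×10⁻⁵ mm/N.
P = 3.106 / 3.56×10⁻⁵ = 87250 N = 87.25 kN, tensile.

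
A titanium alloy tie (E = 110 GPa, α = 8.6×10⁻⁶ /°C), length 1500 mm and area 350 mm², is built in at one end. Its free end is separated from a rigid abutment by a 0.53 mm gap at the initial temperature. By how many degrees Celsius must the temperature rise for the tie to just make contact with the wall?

Contact occurs when the free expansion equals the gap: αΔT L = 0.53 mm.
So ΔT = g/(αL) = 0.53/(8.6×10⁻⁶ × 1500) = 41.09 °C.

ΔT ≈ 41.1 °C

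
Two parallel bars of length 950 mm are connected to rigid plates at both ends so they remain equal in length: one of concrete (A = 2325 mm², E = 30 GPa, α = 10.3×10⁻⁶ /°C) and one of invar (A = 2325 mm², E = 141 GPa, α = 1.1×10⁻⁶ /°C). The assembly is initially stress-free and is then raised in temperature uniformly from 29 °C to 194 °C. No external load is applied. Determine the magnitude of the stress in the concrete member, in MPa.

σ ≈ 37.6 MPa (compressive)

The concrete has the larger α, so on heating it would change length more than the invar if both were free. The rigid plates force a common final length, so the concrete is put into compression and the invar into tension, with equal and opposite forces P (no external load).
Equating the net (thermal + elastic) strains gives |α₁ − α₂|·ΔT = P·[1/(A₁E₁) + 1/(A₂E₂)].
|α₁ − α₂|·ΔT = 9.2×10⁻⁶ × 165 = 0.001518.
1/(A₁E₁) + 1/(A₂E₂) = 1/(2325×30×10³) + 1/(2325×141×10³) = 1.739×10⁻⁸ N⁻¹.
So P = 0.001518 / 1.739×10⁻⁸ = 87.3 kN.
σ_{concrete} = P/A₁ = 87300/2325 = 37.55 MPa, compressive.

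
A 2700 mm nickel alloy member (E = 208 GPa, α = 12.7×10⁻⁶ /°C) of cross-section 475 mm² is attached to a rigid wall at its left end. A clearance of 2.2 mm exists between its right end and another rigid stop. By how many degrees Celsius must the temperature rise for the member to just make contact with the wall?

The gap closes when αΔT L = 2.2 mm, since the member is still unstressed at that instant.
ΔT = 2.2 / (12.7×10⁻⁶ × 2700) = 64.16 °C.

ΔT ≈ 64.2 °C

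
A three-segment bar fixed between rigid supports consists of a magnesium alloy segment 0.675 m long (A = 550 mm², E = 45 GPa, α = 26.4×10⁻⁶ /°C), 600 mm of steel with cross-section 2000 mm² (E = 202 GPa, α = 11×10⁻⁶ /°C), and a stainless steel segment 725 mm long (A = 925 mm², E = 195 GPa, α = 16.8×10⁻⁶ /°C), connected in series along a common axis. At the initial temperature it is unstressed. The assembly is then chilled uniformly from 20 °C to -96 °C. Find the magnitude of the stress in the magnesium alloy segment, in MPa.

Free thermal contraction of the whole bar: Σ αᵢΔT Lᵢ = 26.4×10⁻⁶×116×675 + 11×10⁻⁶×116×600 + 16.8×10⁻⁶×116×725 = 4.246 mm.
Since the ends are fixed, an axial force P builds up, equal in every segment, with P · Σ Lᵢ/(AᵢEᵢ) = δ_free.
Σ Lᵢ/(AᵢEᵢ) = 675/(550×45×10³) + 600/(2000×202×10³) + 725/(925×195×10³) = 3.278×10⁻⁵ mm/N.
Hence P = δ_free / Σ(L/AE) = 4.246/3.278×10⁻⁵ = 129.5 kN (tensile).
σ_{magnesium alloy} = P / A = 129500 / 550 = 235.5 MPa.

σ ≈ 236 MPa (tensile)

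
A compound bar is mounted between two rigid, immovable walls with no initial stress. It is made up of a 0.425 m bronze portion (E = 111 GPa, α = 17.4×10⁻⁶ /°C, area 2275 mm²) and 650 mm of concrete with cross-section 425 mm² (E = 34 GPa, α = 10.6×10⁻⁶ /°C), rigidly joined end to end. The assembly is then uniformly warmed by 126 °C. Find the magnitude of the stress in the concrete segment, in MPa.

With the walls removed the bar would change length by δ_free = Σ αᵢΔT Lᵢ = 17.4×10⁻⁶×126×425 + 10.6×10⁻⁶×126×650 = 1.8 mm.
The rigid supports impose zero overall length change; the single axial force P common to all segments must satisfy P Σ Lᵢ/(AᵢEᵢ) = δ_free.
The series flexibility is Σ Lᵢ/(AᵢEᵢ) = 425/(2275×111×10³) + 650/(425×34×10³) = 4.667×10⁻⁵ mm/N.
Hence P = δ_free / Σ(L/AE) = 1.8/4.667×10⁻⁵ = 38.57 kN (compressive).
σ_{concrete} = P / A = 38570 / 425 = 90.75 MPa.

σ ≈ 90.8 MPa (compressive)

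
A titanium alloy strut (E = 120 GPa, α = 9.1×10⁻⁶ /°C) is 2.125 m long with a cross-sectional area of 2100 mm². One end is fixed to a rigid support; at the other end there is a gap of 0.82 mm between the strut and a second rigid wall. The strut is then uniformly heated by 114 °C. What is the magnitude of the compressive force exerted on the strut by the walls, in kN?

Unrestrained expansion: δ_free = αΔT L = 9.1×10⁻⁶ × 114 × 2125 = 2.204 mm.
After closing the 0.82 mm clearance, 2.204 − 0.82 = 1.384 mm of expansion remains to be suppressed by the wall.
So σ = E(δ_free − g)/L = 120×10³ × 1.384/2125 = 78.18 MPa.
P = σA = 78.18 × 2100 = 164.2 kN.

P ≈ 164 kN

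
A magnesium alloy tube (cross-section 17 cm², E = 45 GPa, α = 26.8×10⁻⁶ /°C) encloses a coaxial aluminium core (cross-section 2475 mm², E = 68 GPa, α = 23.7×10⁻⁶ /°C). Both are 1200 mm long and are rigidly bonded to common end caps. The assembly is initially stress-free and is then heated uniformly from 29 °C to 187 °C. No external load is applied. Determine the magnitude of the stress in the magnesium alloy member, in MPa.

Equilibrium of a rigid end plate with no external load gives equal and opposite internal forces ±P in the two members. Since α_{magnesium alloy} > α_{aluminium}, heating drives the magnesium alloy into compression and the aluminium into tension.
Setting the final lengths equal and cancelling L: (α₁ − α₂)ΔT = P/(A₁E₁) + P/(A₂E₂).
|α₁ − α₂|·ΔT = 3.1×10⁻⁶ × 158 = 0.0004898.
1/(A₁E₁) + 1/(A₂E₂) = 1/(1700×45×10³) + 1/(2475×68×10³) = 1.901×10⁻⁸ N⁻¹.
So P = 0.0004898 / 1.901×10⁻⁸ = 25.76 kN.
σ_{magnesium alloy} = P/A₁ = 25760/1700 = 15.15 MPa, compressive.

σ ≈ 15.2 MPa (compressive)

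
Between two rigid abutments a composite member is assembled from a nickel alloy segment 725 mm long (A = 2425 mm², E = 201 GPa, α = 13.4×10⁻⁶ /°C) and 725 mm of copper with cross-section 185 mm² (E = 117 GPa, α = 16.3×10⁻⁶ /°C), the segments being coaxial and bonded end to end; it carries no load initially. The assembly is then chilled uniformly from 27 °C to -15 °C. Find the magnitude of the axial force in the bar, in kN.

If the supports were absent, the total length change would be Σ αᵢΔT Lᵢ = 13.4×10⁻⁶×42×725 + 16.3×10⁻⁶×42×725 = 0.9044 mm.
The walls prevent any net length change, so an axial force P (same in every segment) develops. Compatibility: P · Σ Lᵢ/(AᵢEᵢ) = δ_free.
The series flexibility is Σ Lᵢ/(AᵢEᵢ) = 725/(2425×201×10³) + 725/(185×117×10³) = 3.498×10⁻⁵ mm/N.
So P = 0.9044 / 3.498×10⁻⁵ = 25.85 kN, tensile.

P ≈ 25.9 kN (tensile)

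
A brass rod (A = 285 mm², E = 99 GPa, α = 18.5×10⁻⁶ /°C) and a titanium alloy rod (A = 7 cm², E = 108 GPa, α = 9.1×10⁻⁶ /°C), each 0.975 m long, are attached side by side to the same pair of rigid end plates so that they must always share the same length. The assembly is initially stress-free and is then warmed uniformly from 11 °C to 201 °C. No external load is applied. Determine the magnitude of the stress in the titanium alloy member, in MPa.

σ ≈ 52.4 MPa (tensile)

Equilibrium of a rigid end plate with no external load gives equal and opposite internal forces ±P in the two members. Since α_{brass} > α_{titanium alloy}, heating drives the brass into compression and the titanium alloy into tension.
Compatibility of the two members (thermal + elastic change equal): (α₁ − α₂)ΔT = P·[1/(A₁E₁) + 1/(A₂E₂)].
|α₁ − α₂|·ΔT = 9.4×10⁻⁶ × 190 = 0.001786.
1/(A₁E₁) + 1/(A₂E₂) = 1/(285×99×10³) + 1/(700×108×10³) = 4.867×10⁻⁸ N⁻¹.
P = 0.001786 / 4.867×10⁻⁸ = 36700 N = 36.7 kN.
σ_{titanium alloy} = P/A₂ = 36700/700 = 52.42 MPa, tensile.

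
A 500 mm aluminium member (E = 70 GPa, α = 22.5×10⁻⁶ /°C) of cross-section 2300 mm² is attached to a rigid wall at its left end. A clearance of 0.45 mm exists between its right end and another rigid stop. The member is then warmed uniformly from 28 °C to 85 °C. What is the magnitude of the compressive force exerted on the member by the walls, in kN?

P ≈ 61.6 kN

If the wall were absent the member would grow by αΔT L = 22.5×10⁻⁶ × 57 × 500 = 0.6412 mm.
The gap closes (δ_free > 0.45 mm) and the wall then resists a further 0.6412 − 0.45 = 0.1912 mm of expansion.
That suppressed elongation corresponds to σ = E·Δ/L = 70×10³ × 0.1912/500 = 26.77 MPa.
P = σA = 26.77 × 2300 = 61.58 kN.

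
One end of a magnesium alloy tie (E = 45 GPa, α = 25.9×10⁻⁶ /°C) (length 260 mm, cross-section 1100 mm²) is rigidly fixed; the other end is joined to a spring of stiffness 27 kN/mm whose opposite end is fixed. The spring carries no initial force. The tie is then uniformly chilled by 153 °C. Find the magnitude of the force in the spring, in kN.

If the spring were absent the tie would shorten by αΔT L = 25.9×10⁻⁶ × 153 × 260 = 1.03 mm.
With a force P in the spring, the elastic change of the tie is PL/(AE) and that of the spring is P/k; compatibility requires their sum to equal δ_free.
So P = δ_free / [L/(AE) + 1/k] = 1.03 / [ 260/(1100×45×10³) + 1/(27×10³) ].
P = 1.03 / 4.229×10⁻⁵ = 24360 N.

P ≈ 24.4 kN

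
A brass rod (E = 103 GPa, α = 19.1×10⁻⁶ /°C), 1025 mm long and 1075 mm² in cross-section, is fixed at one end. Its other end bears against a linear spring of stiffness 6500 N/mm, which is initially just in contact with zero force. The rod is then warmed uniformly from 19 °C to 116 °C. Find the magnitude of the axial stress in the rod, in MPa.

σ ≈ 10.8 MPa (compressive)

The unrestrained thermal change is αΔT L = 19.1×10⁻⁶ × 97 × 1025 = 1.899 mm.
Let P be the compressive force at the spring. The rod shortens elastically by PL/(AE) and the spring compresses by P/k; together these equal δ_free.
P [ L/(AE) + 1/k ] = δ_free → P [ 1025/(1075×103×10³) + 1/(6500) ] = 1.899.
P = 1.899 / 0.0001631 = 11640 N.
σ = P/A = 11640/1075 = 10.83 MPa.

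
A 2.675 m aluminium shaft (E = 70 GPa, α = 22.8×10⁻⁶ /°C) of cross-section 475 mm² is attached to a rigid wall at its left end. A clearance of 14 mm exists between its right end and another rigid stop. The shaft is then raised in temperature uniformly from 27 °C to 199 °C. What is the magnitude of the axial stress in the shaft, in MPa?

σ ≈ 0 MPa

Free thermal elongation = αΔT L = 22.8×10⁻⁶ × 172 × 2675 = 10.49 mm.
This is smaller than the 14 mm clearance, so the shaft expands freely without reaching the stop — the stress is zero.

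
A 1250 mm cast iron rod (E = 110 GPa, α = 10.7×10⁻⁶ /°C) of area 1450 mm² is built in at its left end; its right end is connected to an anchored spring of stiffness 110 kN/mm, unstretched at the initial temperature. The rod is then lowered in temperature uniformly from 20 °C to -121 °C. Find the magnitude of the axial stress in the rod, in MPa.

Free thermal contraction: δ_free = αΔT L = 10.7×10⁻⁶ × 141 × 1250 = 1.886 mm.
With a force P in the spring, the elastic change of the rod is PL/(AE) and that of the spring is P/k; compatibility requires their sum to equal δ_free.
So P = δ_free / [L/(AE) + 1/k] = 1.886 / [ 1250/(1450×110×10³) + 1/(110×10³) ].
P = 1.886 / 1.693×10⁻⁵ = 111400 N.
σ = P/A = 111400/1450 = 76.83 MPa.

σ ≈ 76.8 MPa (tensile)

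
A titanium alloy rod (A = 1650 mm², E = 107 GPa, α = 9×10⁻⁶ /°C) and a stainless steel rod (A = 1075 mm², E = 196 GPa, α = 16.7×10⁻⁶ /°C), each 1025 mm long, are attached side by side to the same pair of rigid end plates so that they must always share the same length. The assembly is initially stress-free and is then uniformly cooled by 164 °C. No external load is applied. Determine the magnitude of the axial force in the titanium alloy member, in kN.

The stainless steel has the larger α, so on cooling it would change length more than the titanium alloy if both were free. The rigid plates force a common final length, so the stainless steel is put into tension and the titanium alloy into compression, with equal and opposite forces P (no external load).
Compatibility of the two members (thermal + elastic change equal): (α₁ − α₂)ΔT = P·[1/(A₁E₁) + 1/(A₂E₂)].
|α₁ − α₂|·ΔT = 7.7×10⁻⁶ × 164 = 0.001263.
1/(A₁E₁) + 1/(A₂E₂) = 1/(1650×107×10³) + 1/(1075×196×10³) = 1.041×10⁻⁸ N⁻¹.
So P = 0.001263 / 1.041×10⁻⁸ = 121.3 kN.

P ≈ 121 kN (compressive in the titanium alloy)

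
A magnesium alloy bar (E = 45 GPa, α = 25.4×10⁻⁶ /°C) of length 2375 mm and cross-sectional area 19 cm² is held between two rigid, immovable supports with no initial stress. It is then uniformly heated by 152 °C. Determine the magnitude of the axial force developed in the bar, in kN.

P ≈ 330 kN (compressive)

The ends cannot move, so σ = EαΔT = 45×10³ × 25.4×10⁻⁶ × 152 = 173.7 MPa.
Axial force P = σA = 173.7 × 1900 = 330100 N = 330.1 kN, compressive.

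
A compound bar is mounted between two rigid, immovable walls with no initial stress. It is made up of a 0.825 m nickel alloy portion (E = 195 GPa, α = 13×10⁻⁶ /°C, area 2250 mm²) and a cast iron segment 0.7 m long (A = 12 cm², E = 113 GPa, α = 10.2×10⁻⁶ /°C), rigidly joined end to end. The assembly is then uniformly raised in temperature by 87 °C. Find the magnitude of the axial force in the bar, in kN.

P ≈ 221 kN (compressive)

If the supports were absent, the total length change would be Σ αᵢΔT Lᵢ = 13×10⁻⁶×87×825 + 10.2×10⁻⁶×87×700 = 1.554 mm.
The walls prevent any net length change, so an axial force P (same in every segment) develops. Compatibility: P · Σ Lᵢ/(AᵢEᵢ) = δ_free.
The series flexibility is Σ Lᵢ/(AᵢEᵢ) = 825/(2250×195×10³) + 700/(1200×113×10³) = 7.043×10⁻⁶ mm/N.
Hence P = δ_free / Σ(L/AE) = 1.554/7.043×10⁻⁶ = 220.7 kN (compressive).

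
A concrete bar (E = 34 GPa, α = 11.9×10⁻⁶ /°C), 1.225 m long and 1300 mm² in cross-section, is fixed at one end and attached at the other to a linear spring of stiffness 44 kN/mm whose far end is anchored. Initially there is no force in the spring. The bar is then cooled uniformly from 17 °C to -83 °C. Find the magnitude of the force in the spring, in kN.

P ≈ 28.9 kN

If the spring were absent the bar would shorten by αΔT L = 11.9×10⁻⁶ × 100 × 1225 = 1.458 mm.
With a force P in the spring, the elastic change of the bar is PL/(AE) and that of the spring is P/k; compatibility requires their sum to equal δ_free.
So P = δ_free / [L/(AE) + 1/k] = 1.458 / [ 1225/(1300×34×10³) + 1/(44×10³) ].
P = 1.458 / 5.044×10⁻⁵ = 28900 N.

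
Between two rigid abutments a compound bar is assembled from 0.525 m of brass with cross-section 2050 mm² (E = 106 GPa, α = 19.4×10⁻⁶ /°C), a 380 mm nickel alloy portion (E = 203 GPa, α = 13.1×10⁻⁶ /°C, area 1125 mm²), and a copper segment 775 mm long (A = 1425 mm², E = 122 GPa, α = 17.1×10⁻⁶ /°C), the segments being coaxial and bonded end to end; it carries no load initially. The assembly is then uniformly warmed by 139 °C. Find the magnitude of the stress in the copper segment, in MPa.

If the supports were absent, the total length change would be Σ αᵢΔT Lᵢ = 19.4×10⁻⁶×139×525 + 13.1×10⁻⁶×139×380 + 17.1×10⁻⁶×139×775 = 3.95 mm.
The rigid supports impose zero overall length change; the single axial force P common to all segments must satisfy P Σ Lᵢ/(AᵢEᵢ) = δ_free.
The series flexibility is Σ Lᵢ/(AᵢEᵢ) = 525/(2050×106×10³) + 380/(1125×203×10³) + 775/(1425×122×10³) = 8.538×10⁻⁶ mm/N.
So P = 3.95 / 8.538×10⁻⁶ = 462.6 kN, compressive.
σ_{copper} = P / A = 462600 / 1425 = 324.6 MPa.

σ ≈ 325 MPa (compressive)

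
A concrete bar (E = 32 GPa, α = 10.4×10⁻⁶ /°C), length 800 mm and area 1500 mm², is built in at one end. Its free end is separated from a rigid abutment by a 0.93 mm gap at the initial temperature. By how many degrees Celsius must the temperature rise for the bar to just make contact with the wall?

The gap closes when αΔT L = 0.93 mm, since the bar is still unstressed at that instant.
So ΔT = g/(αL) = 0.93/(10.4×10⁻⁶ × 800) = 111.8 °C.

ΔT ≈ 112 °C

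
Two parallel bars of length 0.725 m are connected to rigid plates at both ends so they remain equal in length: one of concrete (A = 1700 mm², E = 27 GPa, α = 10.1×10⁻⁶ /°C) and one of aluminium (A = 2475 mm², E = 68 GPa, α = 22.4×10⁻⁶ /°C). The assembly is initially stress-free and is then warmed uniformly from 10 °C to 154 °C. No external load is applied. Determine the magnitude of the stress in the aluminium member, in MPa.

Equilibrium of a rigid end plate with no external load gives equal and opposite internal forces ±P in the two members. Since α_{aluminium} > α_{concrete}, heating drives the aluminium into compression and the concrete into tension.
Equating the net (thermal + elastic) strains gives |α₁ − α₂|·ΔT = P·[1/(A₁E₁) + 1/(A₂E₂)].
|α₁ − α₂|·ΔT = 12.3×10⁻⁶ × 144 = 0.001771.
1/(A₁E₁) + 1/(A₂E₂) = 1/(1700×27×10³) + 1/(2475×68×10³) = 2.773×10⁻⁸ N⁻¹.
P = 0.001771 / 2.773×10⁻⁸ = 63880 N = 63.88 kN.
σ_{aluminium} = P/A₂ = 63880/2475 = 25.81 MPa, compressive.

σ ≈ 25.8 MPa (compressive)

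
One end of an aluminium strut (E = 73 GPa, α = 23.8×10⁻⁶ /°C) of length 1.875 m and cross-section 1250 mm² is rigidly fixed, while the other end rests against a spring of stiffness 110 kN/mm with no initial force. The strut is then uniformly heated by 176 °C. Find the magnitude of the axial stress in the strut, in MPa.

σ ≈ 212 MPa (compressive)

The unrestrained thermal change is αΔT L = 23.8×10⁻⁶ × 176 × 1875 = 7.854 mm.
With a force P in the spring, the elastic change of the strut is PL/(AE) and that of the spring is P/k; compatibility requires their sum to equal δ_free.
So P = δ_free / [L/(AE) + 1/k] = 7.854 / [ 1875/(1250×73×10³) + 1/(110×10³) ].
P = 7.854 / 2.964×10⁻⁵ = 265000 N.
σ = P/A = 265000/1250 = 212 MPa.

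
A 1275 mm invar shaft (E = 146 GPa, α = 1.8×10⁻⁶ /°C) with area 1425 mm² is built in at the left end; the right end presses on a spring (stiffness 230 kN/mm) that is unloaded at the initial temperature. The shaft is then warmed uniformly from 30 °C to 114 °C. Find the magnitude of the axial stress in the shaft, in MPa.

Free thermal expansion: δ_free = αΔT L = 1.8×10⁻⁶ × 84 × 1275 = 0.1928 mm.
Let P be the compressive force at the spring. The shaft shortens elastically by PL/(AE) and the spring compresses by P/k; together these equal δ_free.
P [ L/(AE) + 1/k ] = δ_free → P [ 1275/(1425×146×10³) + 1/(230×10³) ] = 0.1928.
P = 0.1928 / 1.048×10⁻⁵ = 18400 N.
σ = P/A = 18400/1425 = 12.91 MPa.

σ ≈ 12.9 MPa (compressive)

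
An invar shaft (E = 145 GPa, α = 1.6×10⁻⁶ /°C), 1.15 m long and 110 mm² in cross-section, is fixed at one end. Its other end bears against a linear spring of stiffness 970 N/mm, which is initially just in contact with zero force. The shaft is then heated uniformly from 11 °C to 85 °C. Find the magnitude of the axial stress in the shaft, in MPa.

σ ≈ 1.12 MPa (compressive)

If the spring were absent the shaft would lengthen by αΔT L = 1.6×10⁻⁶ × 74 × 1150 = 0.1362 mm.
Let P be the compressive force at the spring. The shaft shortens elastically by PL/(AE) and the spring compresses by P/k; together these equal δ_free.
So P = δ_free / [L/(AE) + 1/k] = 0.1362 / [ 1150/(110×145×10³) + 1/(970) ].
P = 0.1362 / 0.001103 = 123.4 N.
σ = P/A = 123.4/110 = 1.122 MPa.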